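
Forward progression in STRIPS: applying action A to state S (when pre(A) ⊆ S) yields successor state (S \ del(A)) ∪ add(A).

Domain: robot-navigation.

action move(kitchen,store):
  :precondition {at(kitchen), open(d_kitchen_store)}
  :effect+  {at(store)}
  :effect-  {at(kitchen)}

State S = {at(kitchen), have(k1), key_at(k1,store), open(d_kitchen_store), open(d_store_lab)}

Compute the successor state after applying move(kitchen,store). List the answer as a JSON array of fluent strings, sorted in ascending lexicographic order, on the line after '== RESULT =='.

Progress:
  pre ⊆ S: {at(kitchen), open(d_kitchen_store)} ⊆ S  — applicable
  S \ del = {have(k1), key_at(k1,store), open(d_kitchen_store), open(d_store_lab)}
  ∪ add   = {at(store), have(k1), key_at(k1,store), open(d_kitchen_store), open(d_store_lab)}

== RESULT ==
["at(store)", "have(k1)", "key_at(k1,store)", "open(d_kitchen_store)", "open(d_store_lab)"]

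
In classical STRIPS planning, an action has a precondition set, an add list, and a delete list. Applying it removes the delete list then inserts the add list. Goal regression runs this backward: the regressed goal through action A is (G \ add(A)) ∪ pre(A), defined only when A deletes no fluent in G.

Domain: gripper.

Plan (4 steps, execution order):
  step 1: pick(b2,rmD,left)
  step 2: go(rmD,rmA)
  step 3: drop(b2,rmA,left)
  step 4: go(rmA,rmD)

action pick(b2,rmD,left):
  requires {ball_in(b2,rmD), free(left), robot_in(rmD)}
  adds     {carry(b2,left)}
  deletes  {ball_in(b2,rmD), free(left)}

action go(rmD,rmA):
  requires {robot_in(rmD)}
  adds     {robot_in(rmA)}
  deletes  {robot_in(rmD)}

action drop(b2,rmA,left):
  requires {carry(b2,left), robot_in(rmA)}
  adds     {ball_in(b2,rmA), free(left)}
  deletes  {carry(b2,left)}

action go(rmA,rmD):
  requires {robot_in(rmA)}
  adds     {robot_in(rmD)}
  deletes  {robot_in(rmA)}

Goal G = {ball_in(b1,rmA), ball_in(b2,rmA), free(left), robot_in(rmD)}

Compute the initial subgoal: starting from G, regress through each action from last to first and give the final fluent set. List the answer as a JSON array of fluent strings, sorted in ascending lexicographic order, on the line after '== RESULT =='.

Regress step by step:
  through step 4 (go(rmA,rmD)): drop {robot_in(rmD)}, keep {ball_in(b1,rmA), ball_in(b2,rmA), free(left)}, require {robot_in(rmA)}
    → {ball_in(b1,rmA), ball_in(b2,rmA), free(left), robot_in(rmA)}
  through step 3 (drop(b2,rmA,left)): drop {ball_in(b2,rmA), free(left)}, keep {ball_in(b1,rmA), robot_in(rmA)}, require {carry(b2,left), robot_in(rmA)}
    → {ball_in(b1,rmA), carry(b2,left), robot_in(rmA)}
  through step 2 (go(rmD,rmA)): drop {robot_in(rmA)}, keep {ball_in(b1,rmA), carry(b2,left)}, require {robot_in(rmD)}
    → {ball_in(b1,rmA), carry(b2,left), robot_in(rmD)}
  through step 1 (pick(b2,rmD,left)): drop {carry(b2,left)}, keep {ball_in(b1,rmA), robot_in(rmD)}, require {ball_in(b2,rmD), free(left), robot_in(rmD)}
    → {ball_in(b1,rmA), ball_in(b2,rmD), free(left), robot_in(rmD)}

== RESULT ==
["ball_in(b1,rmA)", "ball_in(b2,rmD)", "free(left)", "robot_in(rmD)"]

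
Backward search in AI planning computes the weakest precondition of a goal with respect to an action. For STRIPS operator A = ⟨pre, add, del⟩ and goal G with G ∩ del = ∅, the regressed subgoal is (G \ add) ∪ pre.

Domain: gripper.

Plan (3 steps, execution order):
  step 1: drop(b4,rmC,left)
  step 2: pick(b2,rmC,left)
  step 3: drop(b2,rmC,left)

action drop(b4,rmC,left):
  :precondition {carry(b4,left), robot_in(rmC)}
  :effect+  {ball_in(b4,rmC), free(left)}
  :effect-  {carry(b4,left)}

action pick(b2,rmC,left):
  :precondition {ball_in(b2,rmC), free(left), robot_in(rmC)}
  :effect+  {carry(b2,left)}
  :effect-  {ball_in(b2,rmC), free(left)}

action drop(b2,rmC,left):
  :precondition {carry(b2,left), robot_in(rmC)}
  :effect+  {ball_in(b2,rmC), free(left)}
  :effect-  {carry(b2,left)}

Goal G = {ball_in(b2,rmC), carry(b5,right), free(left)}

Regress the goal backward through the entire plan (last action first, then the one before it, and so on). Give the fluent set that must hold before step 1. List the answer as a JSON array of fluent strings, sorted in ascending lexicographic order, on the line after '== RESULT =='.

Regress step by step:
  through step 3 (drop(b2,rmC,left)): drop {ball_in(b2,rmC), free(left)}, keep {carry(b5,right)}, require {carry(b2,left), robot_in(rmC)}
    → {carry(b2,left), carry(b5,right), robot_in(rmC)}
  through step 2 (pick(b2,rmC,left)): drop {carry(b2,left)}, keep {carry(b5,right), robot_in(rmC)}, require {ball_in(b2,rmC), free(left), robot_in(rmC)}
    → {ball_in(b2,rmC), carry(b5,right), free(left), robot_in(rmC)}
  through step 1 (drop(b4,rmC,left)): drop {free(left)}, keep {ball_in(b2,rmC), carry(b5,right), robot_in(rmC)}, require {carry(b4,left), robot_in(rmC)}
    → {ball_in(b2,rmC), carry(b4,left), carry(b5,right), robot_in(rmC)}

== RESULT ==
["ball_in(b2,rmC)", "carry(b4,left)", "carry(b5,right)", "robot_in(rmC)"]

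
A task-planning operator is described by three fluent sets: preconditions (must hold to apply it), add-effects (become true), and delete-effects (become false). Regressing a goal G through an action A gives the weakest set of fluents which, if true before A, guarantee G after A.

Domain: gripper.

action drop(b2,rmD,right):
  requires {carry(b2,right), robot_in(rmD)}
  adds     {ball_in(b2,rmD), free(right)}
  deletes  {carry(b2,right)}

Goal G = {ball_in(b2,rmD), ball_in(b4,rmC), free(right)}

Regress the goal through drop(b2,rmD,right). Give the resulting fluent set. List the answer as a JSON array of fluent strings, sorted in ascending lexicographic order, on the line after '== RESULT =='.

Regress:
  G ∩ del = {}  (empty — regression defined)
  G \ add = {ball_in(b2,rmD), ball_in(b4,rmC), free(right)} \ {ball_in(b2,rmD), free(right)} = {ball_in(b4,rmC)}
  ∪ pre   = {ball_in(b4,rmC)} ∪ {carry(b2,right), robot_in(rmD)}
          = {ball_in(b4,rmC), carry(b2,right), robot_in(rmD)}

== RESULT ==
["ball_in(b4,rmC)", "carry(b2,right)", "robot_in(rmD)"]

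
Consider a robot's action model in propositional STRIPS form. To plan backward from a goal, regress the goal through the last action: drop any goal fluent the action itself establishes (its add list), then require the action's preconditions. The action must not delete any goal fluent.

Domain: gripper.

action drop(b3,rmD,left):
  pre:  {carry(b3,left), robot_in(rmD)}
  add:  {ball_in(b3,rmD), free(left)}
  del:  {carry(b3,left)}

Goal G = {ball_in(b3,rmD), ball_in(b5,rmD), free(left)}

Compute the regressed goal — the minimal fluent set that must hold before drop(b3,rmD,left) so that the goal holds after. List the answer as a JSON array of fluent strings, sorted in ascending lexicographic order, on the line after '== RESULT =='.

Compute (G \ add) ∪ pre:
  G ∩ del = {}  (empty — regression defined)
  G \ add = {ball_in(b3,rmD), ball_in(b5,rmD), free(left)} \ {ball_in(b3,rmD), free(left)} = {ball_in(b5,rmD)}
  ∪ pre   = {ball_in(b5,rmD)} ∪ {carry(b3,left), robot_in(rmD)}
          = {ball_in(b5,rmD), carry(b3,left), robot_in(rmD)}

== RESULT ==
["ball_in(b5,rmD)", "carry(b3,left)", "robot_in(rmD)"]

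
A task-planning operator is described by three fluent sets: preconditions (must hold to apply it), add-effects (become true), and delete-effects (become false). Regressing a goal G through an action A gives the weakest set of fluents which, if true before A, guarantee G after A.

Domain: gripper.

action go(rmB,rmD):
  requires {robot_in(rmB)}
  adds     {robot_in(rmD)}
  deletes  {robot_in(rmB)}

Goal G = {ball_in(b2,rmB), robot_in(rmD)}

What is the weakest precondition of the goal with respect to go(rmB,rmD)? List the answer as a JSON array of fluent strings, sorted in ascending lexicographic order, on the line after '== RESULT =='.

Regress:
  G ∩ del = {}  (empty — regression defined)
  G \ add = {ball_in(b2,rmB), robot_in(rmD)} \ {robot_in(rmD)} = {ball_in(b2,rmB)}
  ∪ pre   = {ball_in(b2,rmB)} ∪ {robot_in(rmB)}
          = {ball_in(b2,rmB), robot_in(rmB)}

== RESULT ==
["ball_in(b2,rmB)", "robot_in(rmB)"]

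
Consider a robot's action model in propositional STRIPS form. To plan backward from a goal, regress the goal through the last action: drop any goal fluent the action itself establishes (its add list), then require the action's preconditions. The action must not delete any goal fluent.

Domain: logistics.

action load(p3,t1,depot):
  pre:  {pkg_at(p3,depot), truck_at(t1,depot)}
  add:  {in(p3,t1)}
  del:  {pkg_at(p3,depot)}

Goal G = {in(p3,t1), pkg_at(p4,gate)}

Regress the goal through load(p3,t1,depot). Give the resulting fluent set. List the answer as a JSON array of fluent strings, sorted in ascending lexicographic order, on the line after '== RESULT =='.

Regress:
  G ∩ del = {}  (empty — regression defined)
  G \ add = {in(p3,t1), pkg_at(p4,gate)} \ {in(p3,t1)} = {pkg_at(p4,gate)}
  ∪ pre   = {pkg_at(p4,gate)} ∪ {pkg_at(p3,depot), truck_at(t1,depot)}
          = {pkg_at(p3,depot), pkg_at(p4,gate), truck_at(t1,depot)}

== RESULT ==
["pkg_at(p3,depot)", "pkg_at(p4,gate)", "truck_at(t1,depot)"]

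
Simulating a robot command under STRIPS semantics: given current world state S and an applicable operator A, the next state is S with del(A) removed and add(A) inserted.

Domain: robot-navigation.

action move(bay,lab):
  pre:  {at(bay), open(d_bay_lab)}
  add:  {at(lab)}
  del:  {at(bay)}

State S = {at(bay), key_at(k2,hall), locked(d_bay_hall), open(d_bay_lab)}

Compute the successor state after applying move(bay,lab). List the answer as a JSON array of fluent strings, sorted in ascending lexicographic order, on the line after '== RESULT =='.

Progress:
  pre ⊆ S: {at(bay), open(d_bay_lab)} ⊆ S  — applicable
  S \ del = {key_at(k2,hall), locked(d_bay_hall), open(d_bay_lab)}
  ∪ add   = {at(lab), key_at(k2,hall), locked(d_bay_hall), open(d_bay_lab)}

== RESULT ==
["at(lab)", "key_at(k2,hall)", "locked(d_bay_hall)", "open(d_bay_lab)"]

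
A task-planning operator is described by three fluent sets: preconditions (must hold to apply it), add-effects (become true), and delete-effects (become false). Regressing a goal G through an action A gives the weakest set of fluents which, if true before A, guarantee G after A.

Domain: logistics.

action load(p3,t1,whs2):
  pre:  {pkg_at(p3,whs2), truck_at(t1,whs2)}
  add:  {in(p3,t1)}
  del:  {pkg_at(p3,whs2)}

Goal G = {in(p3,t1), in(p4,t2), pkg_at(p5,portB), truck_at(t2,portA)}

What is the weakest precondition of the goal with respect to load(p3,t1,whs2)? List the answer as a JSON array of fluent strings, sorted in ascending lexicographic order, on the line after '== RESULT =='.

Regress:
  G ∩ del = {}  (empty — regression defined)
  G \ add = {in(p3,t1), in(p4,t2), pkg_at(p5,portB), truck_at(t2,portA)} \ {in(p3,t1)} = {in(p4,t2), pkg_at(p5,portB), truck_at(t2,portA)}
  ∪ pre   = {in(p4,t2), pkg_at(p5,portB), truck_at(t2,portA)} ∪ {pkg_at(p3,whs2), truck_at(t1,whs2)}
          = {in(p4,t2), pkg_at(p3,whs2), pkg_at(p5,portB), truck_at(t1,whs2), truck_at(t2,portA)}

== RESULT ==
["in(p4,t2)", "pkg_at(p3,whs2)", "pkg_at(p5,portB)", "truck_at(t1,whs2)", "truck_at(t2,portA)"]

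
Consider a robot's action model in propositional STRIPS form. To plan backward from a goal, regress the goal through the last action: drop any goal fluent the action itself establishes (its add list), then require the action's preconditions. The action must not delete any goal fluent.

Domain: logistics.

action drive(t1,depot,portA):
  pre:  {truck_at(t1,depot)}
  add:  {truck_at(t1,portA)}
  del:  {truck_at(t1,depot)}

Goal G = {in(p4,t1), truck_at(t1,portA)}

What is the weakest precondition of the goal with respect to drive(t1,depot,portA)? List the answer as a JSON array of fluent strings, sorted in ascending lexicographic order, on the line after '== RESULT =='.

Regress:
  G ∩ del = {}  (empty — regression defined)
  G \ add = {in(p4,t1), truck_at(t1,portA)} \ {truck_at(t1,portA)} = {in(p4,t1)}
  ∪ pre   = {in(p4,t1)} ∪ {truck_at(t1,depot)}
          = {in(p4,t1), truck_at(t1,depot)}

== RESULT ==
["in(p4,t1)", "truck_at(t1,depot)"]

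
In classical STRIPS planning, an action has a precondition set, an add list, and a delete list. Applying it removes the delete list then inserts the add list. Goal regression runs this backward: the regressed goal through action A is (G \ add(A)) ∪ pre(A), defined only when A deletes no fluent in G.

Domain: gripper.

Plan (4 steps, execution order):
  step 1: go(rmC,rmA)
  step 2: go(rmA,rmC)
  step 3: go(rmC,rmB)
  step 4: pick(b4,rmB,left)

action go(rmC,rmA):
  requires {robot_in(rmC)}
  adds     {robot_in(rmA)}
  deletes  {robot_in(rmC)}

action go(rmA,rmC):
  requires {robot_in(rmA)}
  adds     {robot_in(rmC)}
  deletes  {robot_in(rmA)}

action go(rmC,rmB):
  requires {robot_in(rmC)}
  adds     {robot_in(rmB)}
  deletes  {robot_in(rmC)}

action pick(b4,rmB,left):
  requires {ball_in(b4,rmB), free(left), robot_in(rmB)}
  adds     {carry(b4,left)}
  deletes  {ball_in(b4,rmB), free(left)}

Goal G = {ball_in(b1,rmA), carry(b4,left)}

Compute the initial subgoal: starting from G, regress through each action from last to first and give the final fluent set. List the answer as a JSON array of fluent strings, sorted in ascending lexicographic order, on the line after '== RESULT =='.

Work backward from the goal:
  through step 4 (pick(b4,rmB,left)): drop {carry(b4,left)}, keep {ball_in(b1,rmA)}, require {ball_in(b4,rmB), free(left), robot_in(rmB)}
    → {ball_in(b1,rmA), ball_in(b4,rmB), free(left), robot_in(rmB)}
  through step 3 (go(rmC,rmB)): drop {robot_in(rmB)}, keep {ball_in(b1,rmA), ball_in(b4,rmB), free(left)}, require {robot_in(rmC)}
    → {ball_in(b1,rmA), ball_in(b4,rmB), free(left), robot_in(rmC)}
  through step 2 (go(rmA,rmC)): drop {robot_in(rmC)}, keep {ball_in(b1,rmA), ball_in(b4,rmB), free(left)}, require {robot_in(rmA)}
    → {ball_in(b1,rmA), ball_in(b4,rmB), free(left), robot_in(rmA)}
  through step 1 (go(rmC,rmA)): drop {robot_in(rmA)}, keep {ball_in(b1,rmA), ball_in(b4,rmB), free(left)}, require {robot_in(rmC)}
    → {ball_in(b1,rmA), ball_in(b4,rmB), free(left), robot_in(rmC)}

== RESULT ==
["ball_in(b1,rmA)", "ball_in(b4,rmB)", "free(left)", "robot_in(rmC)"]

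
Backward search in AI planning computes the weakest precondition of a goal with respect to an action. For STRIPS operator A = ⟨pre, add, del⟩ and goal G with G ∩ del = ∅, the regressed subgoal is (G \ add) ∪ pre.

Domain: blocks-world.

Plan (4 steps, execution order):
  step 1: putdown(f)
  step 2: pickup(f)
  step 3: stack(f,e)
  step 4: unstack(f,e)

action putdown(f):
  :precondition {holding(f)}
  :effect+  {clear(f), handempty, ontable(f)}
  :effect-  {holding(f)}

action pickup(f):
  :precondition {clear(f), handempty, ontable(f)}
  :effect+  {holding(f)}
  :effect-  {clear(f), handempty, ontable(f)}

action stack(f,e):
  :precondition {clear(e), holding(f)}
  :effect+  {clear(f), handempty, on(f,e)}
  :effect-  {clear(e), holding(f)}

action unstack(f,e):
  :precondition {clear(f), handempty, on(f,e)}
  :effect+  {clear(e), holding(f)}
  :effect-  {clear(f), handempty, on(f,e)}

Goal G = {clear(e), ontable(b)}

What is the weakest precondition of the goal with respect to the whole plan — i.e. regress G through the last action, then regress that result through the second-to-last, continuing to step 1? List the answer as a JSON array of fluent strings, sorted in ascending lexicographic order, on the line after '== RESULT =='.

Work backward from the goal:
  through step 4 (unstack(f,e)): drop {clear(e)}, keep {ontable(b)}, require {clear(f), handempty, on(f,e)}
    → {clear(f), handempty, on(f,e), ontable(b)}
  through step 3 (stack(f,e)): drop {clear(f), handempty, on(f,e)}, keep {ontable(b)}, require {clear(e), holding(f)}
    → {clear(e), holding(f), ontable(b)}
  through step 2 (pickup(f)): drop {holding(f)}, keep {clear(e), ontable(b)}, require {clear(f), handempty, ontable(f)}
    → {clear(e), clear(f), handempty, ontable(b), ontable(f)}
  through step 1 (putdown(f)): drop {clear(f), handempty, ontable(f)}, keep {clear(e), ontable(b)}, require {holding(f)}
    → {clear(e), holding(f), ontable(b)}

== RESULT ==
["clear(e)", "holding(f)", "ontable(b)"]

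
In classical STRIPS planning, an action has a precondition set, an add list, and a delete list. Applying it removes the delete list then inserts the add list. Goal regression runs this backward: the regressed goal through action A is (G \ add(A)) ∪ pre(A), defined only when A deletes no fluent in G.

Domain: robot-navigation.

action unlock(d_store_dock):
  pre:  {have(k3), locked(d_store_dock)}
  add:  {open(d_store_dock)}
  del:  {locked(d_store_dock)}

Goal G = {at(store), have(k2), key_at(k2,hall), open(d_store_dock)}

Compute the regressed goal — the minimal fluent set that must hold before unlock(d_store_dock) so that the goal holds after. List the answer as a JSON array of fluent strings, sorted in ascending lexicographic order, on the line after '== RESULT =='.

Regress:
  G ∩ del = {}  (empty — regression defined)
  G \ add = {at(store), have(k2), key_at(k2,hall), open(d_store_dock)} \ {open(d_store_dock)} = {at(store), have(k2), key_at(k2,hall)}
  ∪ pre   = {at(store), have(k2), key_at(k2,hall)} ∪ {have(k3), locked(d_store_dock)}
          = {at(store), have(k2), have(k3), key_at(k2,hall), locked(d_store_dock)}

== RESULT ==
["at(store)", "have(k2)", "have(k3)", "key_at(k2,hall)", "locked(d_store_dock)"]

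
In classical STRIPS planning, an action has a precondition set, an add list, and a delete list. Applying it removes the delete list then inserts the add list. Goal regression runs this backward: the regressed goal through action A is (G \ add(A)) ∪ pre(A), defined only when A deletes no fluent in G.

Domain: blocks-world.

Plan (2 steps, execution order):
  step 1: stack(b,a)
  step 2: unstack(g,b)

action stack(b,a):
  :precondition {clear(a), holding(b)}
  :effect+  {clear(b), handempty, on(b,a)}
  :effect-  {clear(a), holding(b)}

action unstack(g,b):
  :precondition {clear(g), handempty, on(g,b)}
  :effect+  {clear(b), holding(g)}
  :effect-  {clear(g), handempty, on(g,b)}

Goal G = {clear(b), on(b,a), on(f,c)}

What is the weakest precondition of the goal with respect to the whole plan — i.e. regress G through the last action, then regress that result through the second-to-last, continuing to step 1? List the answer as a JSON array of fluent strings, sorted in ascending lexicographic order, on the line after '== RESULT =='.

Regress step by step:
  through step 2 (unstack(g,b)): drop {clear(b)}, keep {on(b,a), on(f,c)}, require {clear(g), handempty, on(g,b)}
    → {clear(g), handempty, on(b,a), on(f,c), on(g,b)}
  through step 1 (stack(b,a)): drop {handempty, on(b,a)}, keep {clear(g), on(f,c), on(g,b)}, require {clear(a), holding(b)}
    → {clear(a), clear(g), holding(b), on(f,c), on(g,b)}

== RESULT ==
["clear(a)", "clear(g)", "holding(b)", "on(f,c)", "on(g,b)"]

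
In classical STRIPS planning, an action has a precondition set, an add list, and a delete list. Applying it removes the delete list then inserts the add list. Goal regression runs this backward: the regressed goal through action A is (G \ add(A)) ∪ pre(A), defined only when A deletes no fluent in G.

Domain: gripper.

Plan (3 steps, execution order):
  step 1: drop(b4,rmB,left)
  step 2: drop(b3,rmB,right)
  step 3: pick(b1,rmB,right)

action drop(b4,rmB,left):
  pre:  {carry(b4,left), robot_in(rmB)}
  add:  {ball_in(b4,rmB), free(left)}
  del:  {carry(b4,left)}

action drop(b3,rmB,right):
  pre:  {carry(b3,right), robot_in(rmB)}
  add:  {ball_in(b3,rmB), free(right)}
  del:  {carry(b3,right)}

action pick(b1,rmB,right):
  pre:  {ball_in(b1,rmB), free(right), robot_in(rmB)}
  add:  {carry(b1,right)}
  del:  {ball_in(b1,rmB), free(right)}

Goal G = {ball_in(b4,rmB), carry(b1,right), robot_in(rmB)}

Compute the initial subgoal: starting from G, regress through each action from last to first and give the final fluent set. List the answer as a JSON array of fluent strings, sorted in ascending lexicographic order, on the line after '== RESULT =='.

Work backward from the goal:
  through step 3 (pick(b1,rmB,right)): drop {carry(b1,right)}, keep {ball_in(b4,rmB), robot_in(rmB)}, require {ball_in(b1,rmB), free(right), robot_in(rmB)}
    → {ball_in(b1,rmB), ball_in(b4,rmB), free(right), robot_in(rmB)}
  through step 2 (drop(b3,rmB,right)): drop {free(right)}, keep {ball_in(b1,rmB), ball_in(b4,rmB), robot_in(rmB)}, require {carry(b3,right), robot_in(rmB)}
    → {ball_in(b1,rmB), ball_in(b4,rmB), carry(b3,right), robot_in(rmB)}
  through step 1 (drop(b4,rmB,left)): drop {ball_in(b4,rmB)}, keep {ball_in(b1,rmB), carry(b3,right), robot_in(rmB)}, require {carry(b4,left), robot_in(rmB)}
    → {ball_in(b1,rmB), carry(b3,right), carry(b4,left), robot_in(rmB)}

== RESULT ==
["ball_in(b1,rmB)", "carry(b3,right)", "carry(b4,left)", "robot_in(rmB)"]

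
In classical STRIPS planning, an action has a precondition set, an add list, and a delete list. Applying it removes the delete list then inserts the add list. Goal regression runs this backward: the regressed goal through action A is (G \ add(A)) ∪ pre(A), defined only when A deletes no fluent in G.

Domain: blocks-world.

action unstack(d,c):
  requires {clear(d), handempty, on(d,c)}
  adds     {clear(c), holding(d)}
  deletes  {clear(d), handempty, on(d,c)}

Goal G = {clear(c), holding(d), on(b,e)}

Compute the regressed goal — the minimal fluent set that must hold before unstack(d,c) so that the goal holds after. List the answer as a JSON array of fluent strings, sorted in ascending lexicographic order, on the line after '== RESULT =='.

Compute (G \ add) ∪ pre:
  G ∩ del = {}  (empty — regression defined)
  G \ add = {clear(c), holding(d), on(b,e)} \ {clear(c), holding(d)} = {on(b,e)}
  ∪ pre   = {on(b,e)} ∪ {clear(d), handempty, on(d,c)}
          = {clear(d), handempty, on(b,e), on(d,c)}

== RESULT ==
["clear(d)", "handempty", "on(b,e)", "on(d,c)"]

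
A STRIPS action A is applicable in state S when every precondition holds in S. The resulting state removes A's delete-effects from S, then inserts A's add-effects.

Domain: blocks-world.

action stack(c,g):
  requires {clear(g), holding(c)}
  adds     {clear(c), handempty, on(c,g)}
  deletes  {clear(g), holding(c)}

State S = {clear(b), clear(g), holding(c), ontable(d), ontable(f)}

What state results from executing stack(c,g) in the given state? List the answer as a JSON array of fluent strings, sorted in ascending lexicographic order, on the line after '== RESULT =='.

Progress:
  pre ⊆ S: {clear(g), holding(c)} ⊆ S  — applicable
  S \ del = {clear(b), ontable(d), ontable(f)}
  ∪ add   = {clear(b), clear(c), handempty, on(c,g), ontable(d), ontable(f)}

== RESULT ==
["clear(b)", "clear(c)", "handempty", "on(c,g)", "ontable(d)", "ontable(f)"]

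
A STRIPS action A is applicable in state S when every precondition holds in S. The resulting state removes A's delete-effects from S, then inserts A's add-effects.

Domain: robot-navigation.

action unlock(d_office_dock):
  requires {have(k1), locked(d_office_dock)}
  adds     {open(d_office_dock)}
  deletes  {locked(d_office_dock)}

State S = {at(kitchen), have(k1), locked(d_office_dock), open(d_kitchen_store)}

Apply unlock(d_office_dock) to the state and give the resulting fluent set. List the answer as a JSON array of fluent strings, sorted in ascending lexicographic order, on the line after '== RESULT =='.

Progress:
  pre ⊆ S: {have(k1), locked(d_office_dock)} ⊆ S  — applicable
  S \ del = {at(kitchen), have(k1), open(d_kitchen_store)}
  ∪ add   = {at(kitchen), have(k1), open(d_kitchen_store), open(d_office_dock)}

== RESULT ==
["at(kitchen)", "have(k1)", "open(d_kitchen_store)", "open(d_office_dock)"]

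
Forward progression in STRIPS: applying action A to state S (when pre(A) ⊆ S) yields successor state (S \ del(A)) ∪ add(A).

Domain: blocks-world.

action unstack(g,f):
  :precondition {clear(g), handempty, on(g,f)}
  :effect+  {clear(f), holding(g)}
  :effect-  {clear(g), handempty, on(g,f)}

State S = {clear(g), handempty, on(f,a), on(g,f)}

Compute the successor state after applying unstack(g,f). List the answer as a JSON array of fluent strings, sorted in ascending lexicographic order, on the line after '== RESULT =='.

Compute (S \ del) ∪ add:
  pre ⊆ S: {clear(g), handempty, on(g,f)} ⊆ S  — applicable
  S \ del = {on(f,a)}
  ∪ add   = {clear(f), holding(g), on(f,a)}

== RESULT ==
["clear(f)", "holding(g)", "on(f,a)"]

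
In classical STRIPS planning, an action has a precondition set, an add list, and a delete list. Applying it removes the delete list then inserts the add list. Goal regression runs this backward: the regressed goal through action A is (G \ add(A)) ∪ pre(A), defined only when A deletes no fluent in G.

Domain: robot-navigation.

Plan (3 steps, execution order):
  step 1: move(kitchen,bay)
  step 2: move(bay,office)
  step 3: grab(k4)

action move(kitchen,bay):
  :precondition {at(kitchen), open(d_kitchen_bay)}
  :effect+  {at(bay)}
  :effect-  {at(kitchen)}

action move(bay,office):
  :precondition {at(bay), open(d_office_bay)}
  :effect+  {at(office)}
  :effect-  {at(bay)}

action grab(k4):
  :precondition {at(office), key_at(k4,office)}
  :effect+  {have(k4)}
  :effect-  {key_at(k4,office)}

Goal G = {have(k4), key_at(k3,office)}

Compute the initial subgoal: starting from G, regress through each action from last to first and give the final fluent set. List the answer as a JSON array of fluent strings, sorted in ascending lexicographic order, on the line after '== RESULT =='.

Work backward from the goal:
  through step 3 (grab(k4)): drop {have(k4)}, keep {key_at(k3,office)}, require {at(office), key_at(k4,office)}
    → {at(office), key_at(k3,office), key_at(k4,office)}
  through step 2 (move(bay,office)): drop {at(office)}, keep {key_at(k3,office), key_at(k4,office)}, require {at(bay), open(d_office_bay)}
    → {at(bay), key_at(k3,office), key_at(k4,office), open(d_office_bay)}
  through step 1 (move(kitchen,bay)): drop {at(bay)}, keep {key_at(k3,office), key_at(k4,office), open(d_office_bay)}, require {at(kitchen), open(d_kitchen_bay)}
    → {at(kitchen), key_at(k3,office), key_at(k4,office), open(d_kitchen_bay), open(d_office_bay)}

== RESULT ==
["at(kitchen)", "key_at(k3,office)", "key_at(k4,office)", "open(d_kitchen_bay)", "open(d_office_bay)"]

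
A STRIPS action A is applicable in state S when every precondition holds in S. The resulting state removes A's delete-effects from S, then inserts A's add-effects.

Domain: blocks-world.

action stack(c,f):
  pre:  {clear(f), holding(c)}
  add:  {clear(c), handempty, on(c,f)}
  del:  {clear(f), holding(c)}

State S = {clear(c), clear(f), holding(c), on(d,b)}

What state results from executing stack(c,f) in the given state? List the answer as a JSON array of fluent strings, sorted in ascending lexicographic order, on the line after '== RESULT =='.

Compute (S \ del) ∪ add:
  pre ⊆ S: {clear(f), holding(c)} ⊆ S  — applicable
  S \ del = {clear(c), on(d,b)}
  ∪ add   = {clear(c), handempty, on(c,f), on(d,b)}

== RESULT ==
["clear(c)", "handempty", "on(c,f)", "on(d,b)"]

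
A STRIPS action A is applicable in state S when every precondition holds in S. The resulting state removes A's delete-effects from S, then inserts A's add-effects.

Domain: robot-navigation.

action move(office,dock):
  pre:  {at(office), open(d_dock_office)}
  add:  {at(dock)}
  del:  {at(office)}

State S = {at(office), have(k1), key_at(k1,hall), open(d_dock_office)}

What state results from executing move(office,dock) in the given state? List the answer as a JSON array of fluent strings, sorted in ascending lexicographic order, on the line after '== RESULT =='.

Compute (S \ del) ∪ add:
  pre ⊆ S: {at(office), open(d_dock_office)} ⊆ S  — applicable
  S \ del = {have(k1), key_at(k1,hall), open(d_dock_office)}
  ∪ add   = {at(dock), have(k1), key_at(k1,hall), open(d_dock_office)}

== RESULT ==
["at(dock)", "have(k1)", "key_at(k1,hall)", "open(d_dock_office)"]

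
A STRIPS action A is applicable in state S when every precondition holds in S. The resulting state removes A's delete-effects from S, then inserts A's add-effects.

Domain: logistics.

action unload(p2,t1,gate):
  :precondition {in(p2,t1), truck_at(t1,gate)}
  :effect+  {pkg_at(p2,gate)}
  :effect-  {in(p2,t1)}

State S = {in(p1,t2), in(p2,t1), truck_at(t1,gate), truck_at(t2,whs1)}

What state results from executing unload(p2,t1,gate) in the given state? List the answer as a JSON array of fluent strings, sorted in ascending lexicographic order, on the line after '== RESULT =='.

Progress:
  pre ⊆ S: {in(p2,t1), truck_at(t1,gate)} ⊆ S  — applicable
  S \ del = {in(p1,t2), truck_at(t1,gate), truck_at(t2,whs1)}
  ∪ add   = {in(p1,t2), pkg_at(p2,gate), truck_at(t1,gate), truck_at(t2,whs1)}

== RESULT ==
["in(p1,t2)", "pkg_at(p2,gate)", "truck_at(t1,gate)", "truck_at(t2,whs1)"]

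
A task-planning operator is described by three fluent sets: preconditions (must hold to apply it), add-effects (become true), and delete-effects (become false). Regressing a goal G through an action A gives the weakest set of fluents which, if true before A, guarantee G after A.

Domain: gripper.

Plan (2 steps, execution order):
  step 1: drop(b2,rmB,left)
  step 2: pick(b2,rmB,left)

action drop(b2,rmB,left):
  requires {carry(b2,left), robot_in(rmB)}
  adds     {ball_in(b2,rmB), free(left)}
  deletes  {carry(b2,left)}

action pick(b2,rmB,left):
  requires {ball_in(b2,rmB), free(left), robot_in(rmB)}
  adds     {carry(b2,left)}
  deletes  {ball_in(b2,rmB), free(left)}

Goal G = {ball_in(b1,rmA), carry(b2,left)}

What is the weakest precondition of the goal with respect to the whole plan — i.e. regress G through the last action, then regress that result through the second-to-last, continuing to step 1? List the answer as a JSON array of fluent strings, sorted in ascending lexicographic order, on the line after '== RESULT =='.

Work backward from the goal:
  through step 2 (pick(b2,rmB,left)): drop {carry(b2,left)}, keep {ball_in(b1,rmA)}, require {ball_in(b2,rmB), free(left), robot_in(rmB)}
    → {ball_in(b1,rmA), ball_in(b2,rmB), free(left), robot_in(rmB)}
  through step 1 (drop(b2,rmB,left)): drop {ball_in(b2,rmB), free(left)}, keep {ball_in(b1,rmA), robot_in(rmB)}, require {carry(b2,left), robot_in(rmB)}
    → {ball_in(b1,rmA), carry(b2,left), robot_in(rmB)}

== RESULT ==
["ball_in(b1,rmA)", "carry(b2,left)", "robot_in(rmB)"]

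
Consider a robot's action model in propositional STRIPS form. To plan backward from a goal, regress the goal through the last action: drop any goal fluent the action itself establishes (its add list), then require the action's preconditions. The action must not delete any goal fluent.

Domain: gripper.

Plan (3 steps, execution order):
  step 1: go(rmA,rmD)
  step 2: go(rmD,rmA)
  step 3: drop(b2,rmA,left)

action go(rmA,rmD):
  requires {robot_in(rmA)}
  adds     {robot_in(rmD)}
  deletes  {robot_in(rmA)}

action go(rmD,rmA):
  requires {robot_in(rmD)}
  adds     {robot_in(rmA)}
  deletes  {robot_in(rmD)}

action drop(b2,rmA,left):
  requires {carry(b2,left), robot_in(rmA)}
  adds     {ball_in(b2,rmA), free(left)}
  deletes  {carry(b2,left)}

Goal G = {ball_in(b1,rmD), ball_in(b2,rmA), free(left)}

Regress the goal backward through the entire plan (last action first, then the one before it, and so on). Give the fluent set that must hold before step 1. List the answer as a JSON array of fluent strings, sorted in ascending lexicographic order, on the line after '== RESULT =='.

Regress step by step:
  through step 3 (drop(b2,rmA,left)): drop {ball_in(b2,rmA), free(left)}, keep {ball_in(b1,rmD)}, require {carry(b2,left), robot_in(rmA)}
    → {ball_in(b1,rmD), carry(b2,left), robot_in(rmA)}
  through step 2 (go(rmD,rmA)): drop {robot_in(rmA)}, keep {ball_in(b1,rmD), carry(b2,left)}, require {robot_in(rmD)}
    → {ball_in(b1,rmD), carry(b2,left), robot_in(rmD)}
  through step 1 (go(rmA,rmD)): drop {robot_in(rmD)}, keep {ball_in(b1,rmD), carry(b2,left)}, require {robot_in(rmA)}
    → {ball_in(b1,rmD), carry(b2,left), robot_in(rmA)}

== RESULT ==
["ball_in(b1,rmD)", "carry(b2,left)", "robot_in(rmA)"]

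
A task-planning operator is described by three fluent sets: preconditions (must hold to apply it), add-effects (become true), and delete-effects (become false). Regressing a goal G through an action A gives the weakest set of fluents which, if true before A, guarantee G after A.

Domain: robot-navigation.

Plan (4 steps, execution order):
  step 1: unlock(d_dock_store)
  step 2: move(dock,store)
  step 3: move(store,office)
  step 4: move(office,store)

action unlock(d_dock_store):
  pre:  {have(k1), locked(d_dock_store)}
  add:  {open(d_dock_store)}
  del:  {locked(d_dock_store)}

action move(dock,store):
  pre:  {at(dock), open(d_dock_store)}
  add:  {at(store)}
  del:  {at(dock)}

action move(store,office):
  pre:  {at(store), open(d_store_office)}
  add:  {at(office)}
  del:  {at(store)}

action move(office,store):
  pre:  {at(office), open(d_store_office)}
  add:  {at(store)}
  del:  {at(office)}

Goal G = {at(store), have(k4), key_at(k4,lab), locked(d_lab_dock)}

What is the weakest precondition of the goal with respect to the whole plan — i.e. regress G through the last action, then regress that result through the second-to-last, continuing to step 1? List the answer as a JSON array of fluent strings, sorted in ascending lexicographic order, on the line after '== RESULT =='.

Work backward from the goal:
  through step 4 (move(office,store)): drop {at(store)}, keep {have(k4), key_at(k4,lab), locked(d_lab_dock)}, require {at(office), open(d_store_office)}
    → {at(office), have(k4), key_at(k4,lab), locked(d_lab_dock), open(d_store_office)}
  through step 3 (move(store,office)): drop {at(office)}, keep {have(k4), key_at(k4,lab), locked(d_lab_dock), open(d_store_office)}, require {at(store), open(d_store_office)}
    → {at(store), have(k4), key_at(k4,lab), locked(d_lab_dock), open(d_store_office)}
  through step 2 (move(dock,store)): drop {at(store)}, keep {have(k4), key_at(k4,lab), locked(d_lab_dock), open(d_store_office)}, require {at(dock), open(d_dock_store)}
    → {at(dock), have(k4), key_at(k4,lab), locked(d_lab_dock), open(d_dock_store), open(d_store_office)}
  through step 1 (unlock(d_dock_store)): drop {open(d_dock_store)}, keep {at(dock), have(k4), key_at(k4,lab), locked(d_lab_dock), open(d_store_office)}, require {have(k1), locked(d_dock_store)}
    → {at(dock), have(k1), have(k4), key_at(k4,lab), locked(d_dock_store), locked(d_lab_dock), open(d_store_office)}

== RESULT ==
["at(dock)", "have(k1)", "have(k4)", "key_at(k4,lab)", "locked(d_dock_store)", "locked(d_lab_dock)", "open(d_store_office)"]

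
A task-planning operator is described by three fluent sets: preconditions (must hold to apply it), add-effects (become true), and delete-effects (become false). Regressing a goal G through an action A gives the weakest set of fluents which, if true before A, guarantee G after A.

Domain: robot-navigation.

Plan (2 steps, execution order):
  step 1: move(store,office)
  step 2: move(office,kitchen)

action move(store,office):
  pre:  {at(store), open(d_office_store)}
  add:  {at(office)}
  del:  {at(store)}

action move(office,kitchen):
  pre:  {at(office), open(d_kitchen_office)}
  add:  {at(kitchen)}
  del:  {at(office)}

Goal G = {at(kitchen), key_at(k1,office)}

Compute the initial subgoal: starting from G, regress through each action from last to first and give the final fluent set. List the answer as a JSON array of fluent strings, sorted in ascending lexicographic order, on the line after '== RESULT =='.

Regress step by step:
  through step 2 (move(office,kitchen)): drop {at(kitchen)}, keep {key_at(k1,office)}, require {at(office), open(d_kitchen_office)}
    → {at(office), key_at(k1,office), open(d_kitchen_office)}
  through step 1 (move(store,office)): drop {at(office)}, keep {key_at(k1,office), open(d_kitchen_office)}, require {at(store), open(d_office_store)}
    → {at(store), key_at(k1,office), open(d_kitchen_office), open(d_office_store)}

== RESULT ==
["at(store)", "key_at(k1,office)", "open(d_kitchen_office)", "open(d_office_store)"]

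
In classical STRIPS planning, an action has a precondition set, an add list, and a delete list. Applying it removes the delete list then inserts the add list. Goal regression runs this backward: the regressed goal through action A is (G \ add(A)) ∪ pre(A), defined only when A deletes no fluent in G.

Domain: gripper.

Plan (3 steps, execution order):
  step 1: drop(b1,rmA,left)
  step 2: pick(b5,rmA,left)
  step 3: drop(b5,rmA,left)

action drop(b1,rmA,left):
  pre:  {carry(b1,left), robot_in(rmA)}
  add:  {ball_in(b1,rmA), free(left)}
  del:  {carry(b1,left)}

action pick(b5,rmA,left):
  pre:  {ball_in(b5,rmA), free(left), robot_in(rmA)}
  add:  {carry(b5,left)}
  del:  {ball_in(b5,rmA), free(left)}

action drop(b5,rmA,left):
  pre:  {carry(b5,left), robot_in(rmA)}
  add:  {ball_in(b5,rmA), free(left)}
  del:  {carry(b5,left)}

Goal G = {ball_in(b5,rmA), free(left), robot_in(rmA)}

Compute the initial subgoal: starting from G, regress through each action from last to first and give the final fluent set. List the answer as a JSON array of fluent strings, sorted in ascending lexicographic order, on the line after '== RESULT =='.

Work backward from the goal:
  through step 3 (drop(b5,rmA,left)): drop {ball_in(b5,rmA), free(left)}, keep {robot_in(rmA)}, require {carry(b5,left), robot_in(rmA)}
    → {carry(b5,left), robot_in(rmA)}
  through step 2 (pick(b5,rmA,left)): drop {carry(b5,left)}, keep {robot_in(rmA)}, require {ball_in(b5,rmA), free(left), robot_in(rmA)}
    → {ball_in(b5,rmA), free(left), robot_in(rmA)}
  through step 1 (drop(b1,rmA,left)): drop {free(left)}, keep {ball_in(b5,rmA), robot_in(rmA)}, require {carry(b1,left), robot_in(rmA)}
    → {ball_in(b5,rmA), carry(b1,left), robot_in(rmA)}

== RESULT ==
["ball_in(b5,rmA)", "carry(b1,left)", "robot_in(rmA)"]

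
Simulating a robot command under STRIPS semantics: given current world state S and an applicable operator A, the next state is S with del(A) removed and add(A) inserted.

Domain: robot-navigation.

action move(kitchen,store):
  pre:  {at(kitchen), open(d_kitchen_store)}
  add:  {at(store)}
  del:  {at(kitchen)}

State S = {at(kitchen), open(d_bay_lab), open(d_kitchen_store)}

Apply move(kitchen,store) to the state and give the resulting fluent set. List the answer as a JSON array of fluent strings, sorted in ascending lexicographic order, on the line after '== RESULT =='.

Progress:
  pre ⊆ S: {at(kitchen), open(d_kitchen_store)} ⊆ S  — applicable
  S \ del = {open(d_bay_lab), open(d_kitchen_store)}
  ∪ add   = {at(store), open(d_bay_lab), open(d_kitchen_store)}

== RESULT ==
["at(store)", "open(d_bay_lab)", "open(d_kitchen_store)"]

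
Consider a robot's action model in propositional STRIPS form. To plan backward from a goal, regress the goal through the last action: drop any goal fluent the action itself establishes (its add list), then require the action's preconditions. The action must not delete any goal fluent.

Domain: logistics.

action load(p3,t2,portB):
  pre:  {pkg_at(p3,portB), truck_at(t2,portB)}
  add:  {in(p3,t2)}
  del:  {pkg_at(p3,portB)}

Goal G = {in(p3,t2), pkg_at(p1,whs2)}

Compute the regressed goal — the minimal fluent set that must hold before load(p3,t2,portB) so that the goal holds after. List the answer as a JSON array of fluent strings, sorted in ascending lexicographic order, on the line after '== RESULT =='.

Regress:
  G ∩ del = {}  (empty — regression defined)
  G \ add = {in(p3,t2), pkg_at(p1,whs2)} \ {in(p3,t2)} = {pkg_at(p1,whs2)}
  ∪ pre   = {pkg_at(p1,whs2)} ∪ {pkg_at(p3,portB), truck_at(t2,portB)}
          = {pkg_at(p1,whs2), pkg_at(p3,portB), truck_at(t2,portB)}

== RESULT ==
["pkg_at(p1,whs2)", "pkg_at(p3,portB)", "truck_at(t2,portB)"]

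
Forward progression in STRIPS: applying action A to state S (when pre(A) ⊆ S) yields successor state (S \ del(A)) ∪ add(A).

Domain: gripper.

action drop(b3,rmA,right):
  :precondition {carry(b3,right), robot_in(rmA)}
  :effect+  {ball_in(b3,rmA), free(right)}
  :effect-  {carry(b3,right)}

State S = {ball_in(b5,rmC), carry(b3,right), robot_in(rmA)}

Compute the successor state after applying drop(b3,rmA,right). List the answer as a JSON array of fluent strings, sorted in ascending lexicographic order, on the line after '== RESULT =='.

Progress:
  pre ⊆ S: {carry(b3,right), robot_in(rmA)} ⊆ S  — applicable
  S \ del = {ball_in(b5,rmC), robot_in(rmA)}
  ∪ add   = {ball_in(b3,rmA), ball_in(b5,rmC), free(right), robot_in(rmA)}

== RESULT ==
["ball_in(b3,rmA)", "ball_in(b5,rmC)", "free(right)", "robot_in(rmA)"]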